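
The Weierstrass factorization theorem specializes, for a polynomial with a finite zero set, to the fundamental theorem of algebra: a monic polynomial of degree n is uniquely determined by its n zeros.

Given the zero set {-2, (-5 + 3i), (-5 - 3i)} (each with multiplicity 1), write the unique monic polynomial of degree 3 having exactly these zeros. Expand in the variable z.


The polynomial is p(z) = ∏_{α ∈ S} (z − α), where S = {-2, (-5 + 3i), (-5 - 3i)}.
Expanding the product yields: p(z) = z^3 + 12·z^2 + 54·z + 68.
Note conjugate pairs combine to real quadratics: (z − (-5+3i))(z − (-5−3i)) = z² + 10z + 34.
The resulting polynomial has degree 3 and real coefficients as required.

p(z) = z^3 + 12·z^2 + 54·z + 68.


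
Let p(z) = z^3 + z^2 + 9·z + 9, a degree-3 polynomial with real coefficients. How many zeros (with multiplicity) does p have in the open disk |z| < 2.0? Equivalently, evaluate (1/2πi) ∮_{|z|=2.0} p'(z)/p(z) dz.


The zeros of p are: (0 + 3i), (0 - 3i), -1.
Their magnitudes are: 3, 3, 1.
Zeros with |z| < R = 2.0: -1.
Count = 1.
By the argument principle, (1/2πi) ∮_{|z|=R} p'(z)/p(z) dz equals exactly this count.

Number of zeros inside |z| < 2.0: 1.


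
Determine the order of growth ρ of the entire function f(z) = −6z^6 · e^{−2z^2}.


M(r) = max_{|z|=r} |-6|·|z|^6·|e^{−2z^2}| = 6·r^6 · e^{2r^2} (the factors attain their maxima compatibly on |z|=r). Then log M(r) = log 6 + 6·log r + 2r^2, dominated by the last term, so log log M(r) ~ 2·log r. The polynomial factor -6z^6 contributes only a log r term and does not affect the order. ρ = 2.
Therefore ρ = 2.

Order ρ = 2.


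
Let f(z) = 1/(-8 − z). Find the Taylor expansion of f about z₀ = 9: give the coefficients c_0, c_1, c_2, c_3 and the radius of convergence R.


Let w = z − z₀, so z = z₀ + w.
Then -8 − z = -8 − (z₀ + w) = (-8 − z₀) − w = -17 − w.
f(z) = 1/(-17 − w) = (1/(-17)) · 1/(1 − w/(-17)) = Σ_{n≥0} w^n / (-17)^(n+1).
So c_n = 1/(-17)^(n+1):
  c_0 = 1/(-17)^1 = -1/17.
  c_1 = 1/(-17)^2 = 1/289.
  c_2 = 1/(-17)^3 = -1/4913.
  c_3 = 1/(-17)^4 = 1/83521.
The series is valid for |w/d| < 1, i.e. |z − z₀| < |d|.
Radius of convergence: R = |-8 − z₀| = |-17| = 17 (distance from z₀ to the singularity z = -8).

c_0 = -1/17, c_1 = 1/289, c_2 = -1/4913, c_3 = 1/83521; R = 17.


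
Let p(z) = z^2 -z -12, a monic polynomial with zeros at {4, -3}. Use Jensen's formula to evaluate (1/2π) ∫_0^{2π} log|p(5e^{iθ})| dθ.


Zeros: -3, 4; r = 5.
Inside |z| < r: -3, 4. Outside (|z| ≥ r): ∅.
p(0) = -12, so log|p(0)| = log(12) = 2.4849.
Apply Jensen: I(r) = log|p(0)| + Σ_k log(r/|z_k|), summed over zeros inside |z| < r.
  log(r/|z_k|) for z_k = 4: log(5/4) = 0.2231
  log(r/|z_k|) for z_k = -3: log(5/3) = 0.5108
Sum over inside zeros: 0.7340.
I(r) = log|p(0)| + (inside sum) = 2.4849 + 0.7340 = 3.2189.
Closed form (all zeros inside, monic): I(r) = n·log(r) = 2·log(5) = 3.2189. ✓

I(r) ≈ 3.2189.


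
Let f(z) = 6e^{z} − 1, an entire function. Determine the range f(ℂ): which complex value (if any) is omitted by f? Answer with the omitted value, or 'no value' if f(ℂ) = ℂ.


Little Picard bounds the complement of f(ℂ) to at most one point.
e^{z} is never zero on ℂ, so 6·e^{z} takes every value in ℂ ∖ {0}. Adding -1 shifts the range to ℂ ∖ {-1}. Thus f omits exactly the value -1.

Omitted value: -1.


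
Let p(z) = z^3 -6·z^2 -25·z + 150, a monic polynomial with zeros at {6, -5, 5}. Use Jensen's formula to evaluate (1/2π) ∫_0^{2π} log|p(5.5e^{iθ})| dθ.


Zeros: -5, 5, 6; r = 5.5.
Inside |z| < r: -5, 5. Outside (|z| ≥ r): 6.
p(0) = 150, so log|p(0)| = log(150) = 5.0106.
Apply Jensen: I(r) = log|p(0)| + Σ_k log(r/|z_k|), summed over zeros inside |z| < r.
  log(r/|z_k|) for z_k = -5: log(5.5/5) = 0.0953
  log(r/|z_k|) for z_k = 5: log(5.5/5) = 0.0953
  Outside zeros (6) contribute nothing to the Jensen sum.
Sum over inside zeros: 0.1906.
I(r) = log|p(0)| + (inside sum) = 5.0106 + 0.1906 = 5.2013.
Note: since some zeros are outside |z| ≤ r, the simplified n·log(r) form does NOT apply — only the inside zeros contribute.

I(r) ≈ 5.2013.


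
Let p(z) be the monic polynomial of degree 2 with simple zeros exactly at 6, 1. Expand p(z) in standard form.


The polynomial is p(z) = ∏_{α ∈ S} (z − α), where S = {6, 1}.
Expanding the product yields: p(z) = z^2 -7·z + 6.
The resulting polynomial has degree 2 and real coefficients as required.

p(z) = z^2 -7·z + 6.


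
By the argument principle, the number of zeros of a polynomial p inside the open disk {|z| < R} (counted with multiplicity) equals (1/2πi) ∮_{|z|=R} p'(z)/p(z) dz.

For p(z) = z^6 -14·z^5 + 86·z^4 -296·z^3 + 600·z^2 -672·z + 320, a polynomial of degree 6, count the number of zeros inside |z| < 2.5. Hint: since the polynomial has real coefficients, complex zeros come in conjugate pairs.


The zeros of p are: 2, (3 + 1i), (3 - 1i), 2, (2 + 2i), (2 - 2i).
Their magnitudes are: 2, 3.162, 3.162, 2, 2.828, 2.828.
Zeros with |z| < R = 2.5: 2, 2.
Count = 2.
By the argument principle, (1/2πi) ∮_{|z|=R} p'(z)/p(z) dz equals exactly this count.

Number of zeros inside |z| < 2.5: 2.


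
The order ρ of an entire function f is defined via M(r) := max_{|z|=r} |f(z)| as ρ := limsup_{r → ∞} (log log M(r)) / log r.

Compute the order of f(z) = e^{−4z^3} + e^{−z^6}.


Each summand is entire of order 3 and 6 respectively (as in the single-exponential case). The order of a sum is at most the max of the orders, so ρ ≤ 6. For the lower bound: on |z|=r choose arg z so that -1z^6 is real positive; then |e^{-1z^6}| = e^{1r^6} while |e^{-4z^3}| ≤ e^{4r^3} = o(e^{1r^6}). So |f| ≥ e^{1r^6}(1 − o(1)) and ρ ≥ 6. Hence ρ = max(3, 6) = 6.
Therefore ρ = 6.

Order ρ = 6.


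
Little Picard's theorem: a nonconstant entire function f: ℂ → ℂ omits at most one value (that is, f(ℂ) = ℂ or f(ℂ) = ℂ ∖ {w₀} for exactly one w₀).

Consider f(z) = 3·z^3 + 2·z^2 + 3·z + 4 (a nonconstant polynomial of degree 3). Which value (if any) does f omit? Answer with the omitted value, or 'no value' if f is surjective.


Little Picard bounds the complement of f(ℂ) to at most one point.
For every w ∈ ℂ, the equation p(z) − w = 0 is a nonconstant polynomial in z and hence has at least one root by the fundamental theorem of algebra. So p is surjective onto ℂ, omitting no value.

Omitted value: no value.


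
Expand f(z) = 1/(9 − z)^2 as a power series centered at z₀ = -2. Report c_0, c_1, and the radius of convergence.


Let w = z − z₀, so z = z₀ + w.
Then 9 − z = 9 − (z₀ + w) = (9 − z₀) − w = 11 − w.
f(z) = 1/(11 − w)^2 = (1/(11)^2) · (1 − w/(11))^{−2}.
By the binomial series (1−u)^{−2} = Σ_{n≥0} C(n+1, 1) u^n for |u|<1, with u = w/(11):
  c_n = C(n+1, 1) / (11)^(n+2).
  c_0 = 1/(11)^2 = 1/121.
  c_1 = 2/(11)^3 = 2/1331.
The series is valid for |w/d| < 1, i.e. |z − z₀| < |d|.
Radius of convergence: R = |9 − z₀| = |11| = 11 (distance from z₀ to the singularity z = 9).

c_0 = 1/121, c_1 = 2/1331; R = 11.


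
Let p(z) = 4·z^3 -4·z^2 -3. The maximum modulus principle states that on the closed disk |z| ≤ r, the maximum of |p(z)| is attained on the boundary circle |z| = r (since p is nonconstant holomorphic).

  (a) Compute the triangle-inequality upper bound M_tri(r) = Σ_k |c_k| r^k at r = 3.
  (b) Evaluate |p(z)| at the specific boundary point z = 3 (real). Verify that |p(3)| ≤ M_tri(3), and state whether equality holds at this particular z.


Coefficients: c_0 = -3, c_1 = 0, c_2 = -4, c_3 = 4. Radius r = 3.
Part (a). Triangle bound: M_tri(r) = Σ_k |c_k| r^k
  = |-3|·3^0 + |0|·3^1 + |-4|·3^2 + |4|·3^3
  = 3 + 0 + 36 + 108 = 147.
This bounds M(r) := max_{|z|=r} |p(z)| from above; equality holds iff all terms c_k z^k can be made to align in phase at a single z on |z|=r.
Part (b). At z = 3 (real, on the circle |z| = r):
  p(3) = (-3)·3^0 + (0)·3^1 + (-4)·3^2 + (4)·3^3 = 69.
  |p(3)| = 69.
Check: |p(3)| = 69 ≤ 147 = M_tri(3). ✓ Equality does not hold at z = 3 (the coefficients have mixed signs, so the terms do not all align in phase there).

M_tri(3) = 147; |p(3)| = 69; equality at z=3: no.


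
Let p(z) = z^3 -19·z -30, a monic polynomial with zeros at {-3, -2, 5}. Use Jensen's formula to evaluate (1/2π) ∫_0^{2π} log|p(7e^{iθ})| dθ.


Zeros: -3, -2, 5; r = 7.
Inside |z| < r: -3, -2, 5. Outside (|z| ≥ r): ∅.
p(0) = -30, so log|p(0)| = log(30) = 3.4012.
Apply Jensen: I(r) = log|p(0)| + Σ_k log(r/|z_k|), summed over zeros inside |z| < r.
  log(r/|z_k|) for z_k = -3: log(7/3) = 0.8473
  log(r/|z_k|) for z_k = -2: log(7/2) = 1.2528
  log(r/|z_k|) for z_k = 5: log(7/5) = 0.3365
Sum over inside zeros: 2.4365.
I(r) = log|p(0)| + (inside sum) = 3.4012 + 2.4365 = 5.8377.
Closed form (all zeros inside, monic): I(r) = n·log(r) = 3·log(7) = 5.8377. ✓

I(r) ≈ 5.8377.


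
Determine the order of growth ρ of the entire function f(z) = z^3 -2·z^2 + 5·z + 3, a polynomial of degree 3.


|f(z)| ≤ Σ|c_k|·r^k = O(r^3) as r → ∞. Polynomial growth is O(e^{r^ε}) for every ε > 0 (since r^3/e^{r^ε} → 0), so ρ ≤ ε for all ε > 0, i.e. ρ = 0. Every nonconstant polynomial has order 0.
Therefore ρ = 0.

Order ρ = 0.


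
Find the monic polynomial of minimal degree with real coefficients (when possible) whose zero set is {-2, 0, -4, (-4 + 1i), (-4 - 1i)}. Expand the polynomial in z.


The polynomial is p(z) = ∏_{α ∈ S} (z − α), where S = {-2, 0, -4, (-4 + 1i), (-4 - 1i)}.
Expanding the product yields: p(z) = z^5 + 14·z^4 + 73·z^3 + 166·z^2 + 136·z.
Note conjugate pairs combine to real quadratics: (z − (-4+1i))(z − (-4−1i)) = z² + 8z + 17.
The resulting polynomial has degree 5 and real coefficients as required.

p(z) = z^5 + 14·z^4 + 73·z^3 + 166·z^2 + 136·z.


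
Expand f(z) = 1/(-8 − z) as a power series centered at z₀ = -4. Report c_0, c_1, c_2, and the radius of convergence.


Let w = z − z₀, so z = z₀ + w.
Then -8 − z = -8 − (z₀ + w) = (-8 − z₀) − w = -4 − w.
f(z) = 1/(-4 − w) = (1/(-4)) · 1/(1 − w/(-4)) = Σ_{n≥0} w^n / (-4)^(n+1).
So c_n = 1/(-4)^(n+1):
  c_0 = 1/(-4)^1 = -1/4.
  c_1 = 1/(-4)^2 = 1/16.
  c_2 = 1/(-4)^3 = -1/64.
The series is valid for |w/d| < 1, i.e. |z − z₀| < |d|.
Radius of convergence: R = |-8 − z₀| = |-4| = 4 (distance from z₀ to the singularity z = -8).

c_0 = -1/4, c_1 = 1/16, c_2 = -1/64; R = 4.


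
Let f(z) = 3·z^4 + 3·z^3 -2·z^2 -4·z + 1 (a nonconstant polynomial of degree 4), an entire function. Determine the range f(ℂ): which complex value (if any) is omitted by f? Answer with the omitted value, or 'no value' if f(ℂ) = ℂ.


Little Picard bounds the complement of f(ℂ) to at most one point.
For every w ∈ ℂ, the equation p(z) − w = 0 is a nonconstant polynomial in z and hence has at least one root by the fundamental theorem of algebra. So p is surjective onto ℂ, omitting no value.

Omitted value: no value.


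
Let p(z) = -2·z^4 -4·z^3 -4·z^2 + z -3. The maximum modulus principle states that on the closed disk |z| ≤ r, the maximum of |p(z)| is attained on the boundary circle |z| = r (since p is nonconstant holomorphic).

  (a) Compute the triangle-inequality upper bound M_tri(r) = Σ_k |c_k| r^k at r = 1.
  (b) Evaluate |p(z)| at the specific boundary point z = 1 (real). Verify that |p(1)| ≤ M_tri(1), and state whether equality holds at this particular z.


Coefficients: c_0 = -3, c_1 = 1, c_2 = -4, c_3 = -4, c_4 = -2. Radius r = 1.
Part (a). Triangle bound: M_tri(r) = Σ_k |c_k| r^k
  = |-3|·1^0 + |1|·1^1 + |-4|·1^2 + |-4|·1^3 + |-2|·1^4
  = 3 + 1 + 4 + 4 + 2 = 14.
This bounds M(r) := max_{|z|=r} |p(z)| from above; equality holds iff all terms c_k z^k can be made to align in phase at a single z on |z|=r.
Part (b). At z = 1 (real, on the circle |z| = r):
  p(1) = (-3)·1^0 + (1)·1^1 + (-4)·1^2 + (-4)·1^3 + (-2)·1^4 = -12.
  |p(1)| = 12.
Check: |p(1)| = 12 ≤ 14 = M_tri(1). ✓ Equality does not hold at z = 1 (the coefficients have mixed signs, so the terms do not all align in phase there).

M_tri(1) = 14; |p(1)| = 12; equality at z=1: no.


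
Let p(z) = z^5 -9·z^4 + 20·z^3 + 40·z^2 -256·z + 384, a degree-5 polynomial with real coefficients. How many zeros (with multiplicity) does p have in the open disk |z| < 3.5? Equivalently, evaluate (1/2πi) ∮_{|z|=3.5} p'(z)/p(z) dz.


The zeros of p are: 4, (2 + 2i), (2 - 2i), -3, 4.
Their magnitudes are: 4, 2.828, 2.828, 3, 4.
Zeros with |z| < R = 3.5: (2 + 2i), (2 - 2i), -3.
Count = 3.
By the argument principle, (1/2πi) ∮_{|z|=R} p'(z)/p(z) dz equals exactly this count.

Number of zeros inside |z| < 3.5: 3.


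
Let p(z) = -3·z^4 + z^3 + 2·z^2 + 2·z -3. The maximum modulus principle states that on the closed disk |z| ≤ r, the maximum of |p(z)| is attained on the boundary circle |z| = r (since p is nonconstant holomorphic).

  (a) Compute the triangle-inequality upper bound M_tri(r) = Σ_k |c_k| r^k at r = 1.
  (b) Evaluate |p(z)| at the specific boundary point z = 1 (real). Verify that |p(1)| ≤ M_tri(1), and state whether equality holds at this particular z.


Coefficients: c_0 = -3, c_1 = 2, c_2 = 2, c_3 = 1, c_4 = -3. Radius r = 1.
Part (a). Triangle bound: M_tri(r) = Σ_k |c_k| r^k
  = |-3|·1^0 + |2|·1^1 + |2|·1^2 + |1|·1^3 + |-3|·1^4
  = 3 + 2 + 2 + 1 + 3 = 11.
This bounds M(r) := max_{|z|=r} |p(z)| from above; equality holds iff all terms c_k z^k can be made to align in phase at a single z on |z|=r.
Part (b). At z = 1 (real, on the circle |z| = r):
  p(1) = (-3)·1^0 + (2)·1^1 + (2)·1^2 + (1)·1^3 + (-3)·1^4 = -1.
  |p(1)| = 1.
Check: |p(1)| = 1 ≤ 11 = M_tri(1). ✓ Equality does not hold at z = 1 (the coefficients have mixed signs, so the terms do not all align in phase there).

M_tri(1) = 11; |p(1)| = 1; equality at z=1: no.


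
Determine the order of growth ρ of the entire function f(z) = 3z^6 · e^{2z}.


M(r) = max_{|z|=r} |3|·|z|^6·|e^{2z}| = 3·r^6 · e^{2r^1} (the factors attain their maxima compatibly on |z|=r). Then log M(r) = log 3 + 6·log r + 2r^1, dominated by the last term, so log log M(r) ~ 1·log r. The polynomial factor 3z^6 contributes only a log r term and does not affect the order. ρ = 1.
Therefore ρ = 1.

Order ρ = 1.


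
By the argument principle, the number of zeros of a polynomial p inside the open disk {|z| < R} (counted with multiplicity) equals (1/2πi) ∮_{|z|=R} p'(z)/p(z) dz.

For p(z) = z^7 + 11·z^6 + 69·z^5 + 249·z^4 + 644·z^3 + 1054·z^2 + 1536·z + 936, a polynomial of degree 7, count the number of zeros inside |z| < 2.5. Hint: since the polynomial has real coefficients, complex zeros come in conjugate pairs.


The zeros of p are: (0 + 2i), (0 - 2i), -1, (-2 + 3i), (-2 - 3i), (-3 + 3i), (-3 - 3i).
Their magnitudes are: 2, 2, 1, 3.606, 3.606, 4.243, 4.243.
Zeros with |z| < R = 2.5: (0 + 2i), (0 - 2i), -1.
Count = 3.
By the argument principle, (1/2πi) ∮_{|z|=R} p'(z)/p(z) dz equals exactly this count.

Number of zeros inside |z| < 2.5: 3.


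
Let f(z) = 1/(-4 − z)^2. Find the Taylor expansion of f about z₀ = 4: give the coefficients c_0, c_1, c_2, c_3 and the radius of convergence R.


Let w = z − z₀, so z = z₀ + w.
Then -4 − z = -4 − (z₀ + w) = (-4 − z₀) − w = -8 − w.
f(z) = 1/(-8 − w)^2 = (1/(-8)^2) · (1 − w/(-8))^{−2}.
By the binomial series (1−u)^{−2} = Σ_{n≥0} C(n+1, 1) u^n for |u|<1, with u = w/(-8):
  c_n = C(n+1, 1) / (-8)^(n+2).
  c_0 = 1/(-8)^2 = 1/64.
  c_1 = 2/(-8)^3 = -1/256.
  c_2 = 3/(-8)^4 = 3/4096.
  c_3 = 4/(-8)^5 = -1/8192.
The series is valid for |w/d| < 1, i.e. |z − z₀| < |d|.
Radius of convergence: R = |-4 − z₀| = |-8| = 8 (distance from z₀ to the singularity z = -4).

c_0 = 1/64, c_1 = -1/256, c_2 = 3/4096, c_3 = -1/8192; R = 8.


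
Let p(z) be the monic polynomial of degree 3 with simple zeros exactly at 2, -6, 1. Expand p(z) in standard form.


The polynomial is p(z) = ∏_{α ∈ S} (z − α), where S = {2, -6, 1}.
Expanding the product yields: p(z) = z^3 + 3·z^2 -16·z + 12.
The resulting polynomial has degree 3 and real coefficients as required.

p(z) = z^3 + 3·z^2 -16·z + 12.


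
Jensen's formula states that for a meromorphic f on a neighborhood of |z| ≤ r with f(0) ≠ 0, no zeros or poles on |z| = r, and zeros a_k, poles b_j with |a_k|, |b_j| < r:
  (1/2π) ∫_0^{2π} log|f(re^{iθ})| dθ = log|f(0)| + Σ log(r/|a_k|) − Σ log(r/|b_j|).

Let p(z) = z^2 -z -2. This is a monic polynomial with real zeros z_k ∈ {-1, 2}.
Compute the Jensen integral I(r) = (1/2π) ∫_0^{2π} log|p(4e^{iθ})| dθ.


Zeros: -1, 2; r = 4.
Inside |z| < r: -1, 2. Outside (|z| ≥ r): ∅.
p(0) = -2, so log|p(0)| = log(2) = 0.6931.
Apply Jensen: I(r) = log|p(0)| + Σ_k log(r/|z_k|), summed over zeros inside |z| < r.
  log(r/|z_k|) for z_k = -1: log(4/1) = 1.3863
  log(r/|z_k|) for z_k = 2: log(4/2) = 0.6931
Sum over inside zeros: 2.0794.
I(r) = log|p(0)| + (inside sum) = 0.6931 + 2.0794 = 2.7726.
Closed form (all zeros inside, monic): I(r) = n·log(r) = 2·log(4) = 2.7726. ✓

I(r) ≈ 2.7726.


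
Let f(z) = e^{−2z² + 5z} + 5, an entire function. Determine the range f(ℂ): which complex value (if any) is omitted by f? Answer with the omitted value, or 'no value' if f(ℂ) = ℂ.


Little Picard bounds the complement of f(ℂ) to at most one point.
The exponent g(z) = −2z² + 5z is a nonconstant polynomial, hence surjective onto ℂ. So e^{g(z)} takes every value in {e^w : w ∈ ℂ} = ℂ ∖ {0}. Adding 5 shifts the range to ℂ ∖ {5}. f omits exactly 5.

Omitted value: 5.


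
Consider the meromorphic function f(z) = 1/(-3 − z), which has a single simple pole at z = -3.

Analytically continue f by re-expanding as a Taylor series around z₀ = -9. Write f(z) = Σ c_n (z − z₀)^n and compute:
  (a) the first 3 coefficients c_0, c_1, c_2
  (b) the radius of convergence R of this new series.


Let w = z − z₀, so z = z₀ + w.
Then -3 − z = -3 − (z₀ + w) = (-3 − z₀) − w = 6 − w.
f(z) = 1/(6 − w) = (1/(6)) · 1/(1 − w/(6)) = Σ_{n≥0} w^n / (6)^(n+1).
So c_n = 1/(6)^(n+1):
  c_0 = 1/(6)^1 = 1/6.
  c_1 = 1/(6)^2 = 1/36.
  c_2 = 1/(6)^3 = 1/216.
The series is valid for |w/d| < 1, i.e. |z − z₀| < |d|.
Radius of convergence: R = |-3 − z₀| = |6| = 6 (distance from z₀ to the singularity z = -3).

c_0 = 1/6, c_1 = 1/36, c_2 = 1/216; R = 6.


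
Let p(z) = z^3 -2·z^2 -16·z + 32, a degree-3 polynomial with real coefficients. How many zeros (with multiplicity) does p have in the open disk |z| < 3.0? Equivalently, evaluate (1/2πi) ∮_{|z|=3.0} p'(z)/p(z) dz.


The zeros of p are: 4, 2, -4.
Their magnitudes are: 4, 2, 4.
Zeros with |z| < R = 3.0: 2.
Count = 1.
By the argument principle, (1/2πi) ∮_{|z|=R} p'(z)/p(z) dz equals exactly this count.

Number of zeros inside |z| < 3.0: 1.


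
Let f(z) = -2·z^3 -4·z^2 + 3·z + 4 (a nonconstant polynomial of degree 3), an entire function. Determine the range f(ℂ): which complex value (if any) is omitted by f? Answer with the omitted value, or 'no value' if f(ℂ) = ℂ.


Little Picard bounds the complement of f(ℂ) to at most one point.
For every w ∈ ℂ, the equation p(z) − w = 0 is a nonconstant polynomial in z and hence has at least one root by the fundamental theorem of algebra. So p is surjective onto ℂ, omitting no value.

Omitted value: no value.


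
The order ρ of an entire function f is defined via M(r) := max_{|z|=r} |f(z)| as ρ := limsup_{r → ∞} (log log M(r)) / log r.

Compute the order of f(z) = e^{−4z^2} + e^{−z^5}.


Each summand is entire of order 2 and 5 respectively (as in the single-exponential case). The order of a sum is at most the max of the orders, so ρ ≤ 5. For the lower bound: on |z|=r choose arg z so that -1z^5 is real positive; then |e^{-1z^5}| = e^{1r^5} while |e^{-4z^2}| ≤ e^{4r^2} = o(e^{1r^5}). So |f| ≥ e^{1r^5}(1 − o(1)) and ρ ≥ 5. Hence ρ = max(2, 5) = 5.
Therefore ρ = 5.

Order ρ = 5.


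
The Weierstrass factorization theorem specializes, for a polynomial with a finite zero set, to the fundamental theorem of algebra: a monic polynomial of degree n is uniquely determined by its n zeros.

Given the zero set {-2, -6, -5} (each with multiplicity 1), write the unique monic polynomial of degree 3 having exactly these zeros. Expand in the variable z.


The polynomial is p(z) = ∏_{α ∈ S} (z − α), where S = {-2, -6, -5}.
Expanding the product yields: p(z) = z^3 + 13·z^2 + 52·z + 60.
The resulting polynomial has degree 3 and real coefficients as required.

p(z) = z^3 + 13·z^2 + 52·z + 60.


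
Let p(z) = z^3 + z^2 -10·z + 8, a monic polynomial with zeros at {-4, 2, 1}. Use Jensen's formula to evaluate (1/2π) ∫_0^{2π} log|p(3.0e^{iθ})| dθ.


Zeros: -4, 1, 2; r = 3.0.
Inside |z| < r: 1, 2. Outside (|z| ≥ r): -4.
p(0) = 8, so log|p(0)| = log(8) = 2.0794.
Apply Jensen: I(r) = log|p(0)| + Σ_k log(r/|z_k|), summed over zeros inside |z| < r.
  log(r/|z_k|) for z_k = 2: log(3.0/2) = 0.4055
  log(r/|z_k|) for z_k = 1: log(3.0/1) = 1.0986
  Outside zeros (-4) contribute nothing to the Jensen sum.
Sum over inside zeros: 1.5041.
I(r) = log|p(0)| + (inside sum) = 2.0794 + 1.5041 = 3.5835.
Note: since some zeros are outside |z| ≤ r, the simplified n·log(r) form does NOT apply — only the inside zeros contribute.

I(r) ≈ 3.5835.


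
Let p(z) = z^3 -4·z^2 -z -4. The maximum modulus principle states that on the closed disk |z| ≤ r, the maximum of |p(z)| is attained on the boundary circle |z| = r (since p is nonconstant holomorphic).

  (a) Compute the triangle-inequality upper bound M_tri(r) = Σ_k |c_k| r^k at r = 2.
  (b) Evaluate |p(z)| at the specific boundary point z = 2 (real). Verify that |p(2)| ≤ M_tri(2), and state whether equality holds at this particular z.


Coefficients: c_0 = -4, c_1 = -1, c_2 = -4, c_3 = 1. Radius r = 2.
Part (a). Triangle bound: M_tri(r) = Σ_k |c_k| r^k
  = |-4|·2^0 + |-1|·2^1 + |-4|·2^2 + |1|·2^3
  = 4 + 2 + 16 + 8 = 30.
This bounds M(r) := max_{|z|=r} |p(z)| from above; equality holds iff all terms c_k z^k can be made to align in phase at a single z on |z|=r.
Part (b). At z = 2 (real, on the circle |z| = r):
  p(2) = (-4)·2^0 + (-1)·2^1 + (-4)·2^2 + (1)·2^3 = -14.
  |p(2)| = 14.
Check: |p(2)| = 14 ≤ 30 = M_tri(2). ✓ Equality does not hold at z = 2 (the coefficients have mixed signs, so the terms do not all align in phase there).

M_tri(2) = 30; |p(2)| = 14; equality at z=2: no.


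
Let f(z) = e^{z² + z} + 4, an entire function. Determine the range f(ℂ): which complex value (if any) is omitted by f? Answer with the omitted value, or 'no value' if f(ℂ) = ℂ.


Little Picard bounds the complement of f(ℂ) to at most one point.
The exponent g(z) = z² + z is a nonconstant polynomial, hence surjective onto ℂ. So e^{g(z)} takes every value in {e^w : w ∈ ℂ} = ℂ ∖ {0}. Adding 4 shifts the range to ℂ ∖ {4}. f omits exactly 4.

Omitted value: 4.


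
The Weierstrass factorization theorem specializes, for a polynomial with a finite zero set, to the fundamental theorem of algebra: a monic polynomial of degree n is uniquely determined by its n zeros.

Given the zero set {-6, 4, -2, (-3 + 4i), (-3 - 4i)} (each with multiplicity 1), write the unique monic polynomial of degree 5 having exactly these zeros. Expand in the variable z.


The polynomial is p(z) = ∏_{α ∈ S} (z − α), where S = {-6, 4, -2, (-3 + 4i), (-3 - 4i)}.
Expanding the product yields: p(z) = z^5 + 10·z^4 + 29·z^3 -68·z^2 -788·z -1200.
Note conjugate pairs combine to real quadratics: (z − (-3+4i))(z − (-3−4i)) = z² + 6z + 25.
The resulting polynomial has degree 5 and real coefficients as required.

p(z) = z^5 + 10·z^4 + 29·z^3 -68·z^2 -788·z -1200.


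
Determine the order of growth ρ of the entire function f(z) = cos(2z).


cos(w) is a linear combination of e^{iw} and e^{−iw} (or e^w, e^{−w} in the hyperbolic case), so |cos(w)| ≤ e^{|w|}. With w = 2z, |w| ≤ 2|z| + 0 = 2r + 0 on |z| = r, giving M(r) ≤ e^{2r + 0}, so ρ ≤ 1. On a suitable ray (z = it for sin/cos; z = t for sinh/cosh, t real → ∞), |cos(2z)| grows like e^{2|t|}/2, so ρ ≥ 1. Hence ρ = 1.
Therefore ρ = 1.

Order ρ = 1.


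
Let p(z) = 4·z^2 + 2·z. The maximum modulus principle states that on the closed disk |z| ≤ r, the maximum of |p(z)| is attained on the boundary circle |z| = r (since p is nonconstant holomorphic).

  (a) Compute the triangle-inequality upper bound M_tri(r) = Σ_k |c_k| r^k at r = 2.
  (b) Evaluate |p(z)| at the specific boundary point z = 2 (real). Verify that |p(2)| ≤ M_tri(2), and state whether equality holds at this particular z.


Coefficients: c_0 = 0, c_1 = 2, c_2 = 4. Radius r = 2.
Part (a). Triangle bound: M_tri(r) = Σ_k |c_k| r^k
  = |0|·2^0 + |2|·2^1 + |4|·2^2
  = 0 + 4 + 16 = 20.
This bounds M(r) := max_{|z|=r} |p(z)| from above; equality holds iff all terms c_k z^k can be made to align in phase at a single z on |z|=r.
Part (b). At z = 2 (real, on the circle |z| = r):
  p(2) = (0)·2^0 + (2)·2^1 + (4)·2^2 = 20.
  |p(2)| = 20.
Since all nonzero coefficients share the same sign, |p(2)| = 20 = M_tri(2); the triangle bound is attained at z = 2, so in fact M(r) = 20.

M_tri(2) = 20; |p(2)| = 20; equality at z=2: yes.


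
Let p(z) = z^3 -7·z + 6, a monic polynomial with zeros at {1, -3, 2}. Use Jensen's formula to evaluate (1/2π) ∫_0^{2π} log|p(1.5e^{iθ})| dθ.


Zeros: -3, 1, 2; r = 1.5.
Inside |z| < r: 1. Outside (|z| ≥ r): -3, 2.
p(0) = 6, so log|p(0)| = log(6) = 1.7918.
Apply Jensen: I(r) = log|p(0)| + Σ_k log(r/|z_k|), summed over zeros inside |z| < r.
  log(r/|z_k|) for z_k = 1: log(1.5/1) = 0.4055
  Outside zeros (-3, 2) contribute nothing to the Jensen sum.
Sum over inside zeros: 0.4055.
I(r) = log|p(0)| + (inside sum) = 1.7918 + 0.4055 = 2.1972.
Note: since some zeros are outside |z| ≤ r, the simplified n·log(r) form does NOT apply — only the inside zeros contribute.

I(r) ≈ 2.1972.


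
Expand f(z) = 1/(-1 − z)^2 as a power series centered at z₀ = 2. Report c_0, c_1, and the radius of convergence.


Let w = z − z₀, so z = z₀ + w.
Then -1 − z = -1 − (z₀ + w) = (-1 − z₀) − w = -3 − w.
f(z) = 1/(-3 − w)^2 = (1/(-3)^2) · (1 − w/(-3))^{−2}.
By the binomial series (1−u)^{−2} = Σ_{n≥0} C(n+1, 1) u^n for |u|<1, with u = w/(-3):
  c_n = C(n+1, 1) / (-3)^(n+2).
  c_0 = 1/(-3)^2 = 1/9.
  c_1 = 2/(-3)^3 = -2/27.
The series is valid for |w/d| < 1, i.e. |z − z₀| < |d|.
Radius of convergence: R = |-1 − z₀| = |-3| = 3 (distance from z₀ to the singularity z = -1).

c_0 = 1/9, c_1 = -2/27; R = 3.


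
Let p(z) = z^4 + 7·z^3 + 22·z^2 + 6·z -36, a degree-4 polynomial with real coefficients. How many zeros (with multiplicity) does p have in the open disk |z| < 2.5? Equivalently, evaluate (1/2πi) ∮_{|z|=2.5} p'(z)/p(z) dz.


The zeros of p are: (-3 + 3i), (-3 - 3i), -2, 1.
Their magnitudes are: 4.243, 4.243, 2, 1.
Zeros with |z| < R = 2.5: -2, 1.
Count = 2.
By the argument principle, (1/2πi) ∮_{|z|=R} p'(z)/p(z) dz equals exactly this count.

Number of zeros inside |z| < 2.5: 2.


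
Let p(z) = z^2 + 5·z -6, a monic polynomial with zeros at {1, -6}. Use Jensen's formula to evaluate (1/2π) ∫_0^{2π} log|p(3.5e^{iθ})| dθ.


Zeros: -6, 1; r = 3.5.
Inside |z| < r: 1. Outside (|z| ≥ r): -6.
p(0) = -6, so log|p(0)| = log(6) = 1.7918.
Apply Jensen: I(r) = log|p(0)| + Σ_k log(r/|z_k|), summed over zeros inside |z| < r.
  log(r/|z_k|) for z_k = 1: log(3.5/1) = 1.2528
  Outside zeros (-6) contribute nothing to the Jensen sum.
Sum over inside zeros: 1.2528.
I(r) = log|p(0)| + (inside sum) = 1.7918 + 1.2528 = 3.0445.
Note: since some zeros are outside |z| ≤ r, the simplified n·log(r) form does NOT apply — only the inside zeros contribute.

I(r) ≈ 3.0445.


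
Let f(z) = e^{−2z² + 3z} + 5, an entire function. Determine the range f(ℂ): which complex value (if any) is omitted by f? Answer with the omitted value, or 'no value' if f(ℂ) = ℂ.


Little Picard bounds the complement of f(ℂ) to at most one point.
The exponent g(z) = −2z² + 3z is a nonconstant polynomial, hence surjective onto ℂ. So e^{g(z)} takes every value in {e^w : w ∈ ℂ} = ℂ ∖ {0}. Adding 5 shifts the range to ℂ ∖ {5}. f omits exactly 5.

Omitted value: 5.


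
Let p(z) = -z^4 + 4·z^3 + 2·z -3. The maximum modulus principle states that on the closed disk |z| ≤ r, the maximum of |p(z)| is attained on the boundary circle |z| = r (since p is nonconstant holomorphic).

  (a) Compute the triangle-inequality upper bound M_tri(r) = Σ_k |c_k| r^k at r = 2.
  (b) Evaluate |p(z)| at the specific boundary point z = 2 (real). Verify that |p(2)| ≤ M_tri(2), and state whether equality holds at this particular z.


Coefficients: c_0 = -3, c_1 = 2, c_2 = 0, c_3 = 4, c_4 = -1. Radius r = 2.
Part (a). Triangle bound: M_tri(r) = Σ_k |c_k| r^k
  = |-3|·2^0 + |2|·2^1 + |0|·2^2 + |4|·2^3 + |-1|·2^4
  = 3 + 4 + 0 + 32 + 16 = 55.
This bounds M(r) := max_{|z|=r} |p(z)| from above; equality holds iff all terms c_k z^k can be made to align in phase at a single z on |z|=r.
Part (b). At z = 2 (real, on the circle |z| = r):
  p(2) = (-3)·2^0 + (2)·2^1 + (0)·2^2 + (4)·2^3 + (-1)·2^4 = 17.
  |p(2)| = 17.
Check: |p(2)| = 17 ≤ 55 = M_tri(2). ✓ Equality does not hold at z = 2 (the coefficients have mixed signs, so the terms do not all align in phase there).

M_tri(2) = 55; |p(2)| = 17; equality at z=2: no.


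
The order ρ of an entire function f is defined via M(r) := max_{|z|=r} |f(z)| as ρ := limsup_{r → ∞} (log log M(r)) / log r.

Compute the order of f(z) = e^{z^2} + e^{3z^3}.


Each summand is entire of order 2 and 3 respectively (as in the single-exponential case). The order of a sum is at most the max of the orders, so ρ ≤ 3. For the lower bound: on |z|=r choose arg z so that 3z^3 is real positive; then |e^{3z^3}| = e^{3r^3} while |e^{1z^2}| ≤ e^{1r^2} = o(e^{3r^3}). So |f| ≥ e^{3r^3}(1 − o(1)) and ρ ≥ 3. Hence ρ = max(2, 3) = 3.
Therefore ρ = 3.

Order ρ = 3.


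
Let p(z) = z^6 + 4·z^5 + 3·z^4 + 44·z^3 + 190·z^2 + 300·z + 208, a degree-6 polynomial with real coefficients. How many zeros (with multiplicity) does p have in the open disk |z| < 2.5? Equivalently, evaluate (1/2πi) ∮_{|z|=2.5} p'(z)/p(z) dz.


The zeros of p are: -2, (2 + 3i), (2 - 3i), (-1 + 1i), (-1 - 1i), -4.
Their magnitudes are: 2, 3.606, 3.606, 1.414, 1.414, 4.
Zeros with |z| < R = 2.5: -2, (-1 + 1i), (-1 - 1i).
Count = 3.
By the argument principle, (1/2πi) ∮_{|z|=R} p'(z)/p(z) dz equals exactly this count.

Number of zeros inside |z| < 2.5: 3.


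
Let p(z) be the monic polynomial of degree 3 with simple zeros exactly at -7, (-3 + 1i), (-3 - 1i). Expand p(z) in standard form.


The polynomial is p(z) = ∏_{α ∈ S} (z − α), where S = {-7, (-3 + 1i), (-3 - 1i)}.
Expanding the product yields: p(z) = z^3 + 13·z^2 + 52·z + 70.
Note conjugate pairs combine to real quadratics: (z − (-3+1i))(z − (-3−1i)) = z² + 6z + 10.
The resulting polynomial has degree 3 and real coefficients as required.

p(z) = z^3 + 13·z^2 + 52·z + 70.


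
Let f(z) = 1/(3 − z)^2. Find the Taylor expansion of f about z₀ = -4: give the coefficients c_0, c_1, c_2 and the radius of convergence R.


Let w = z − z₀, so z = z₀ + w.
Then 3 − z = 3 − (z₀ + w) = (3 − z₀) − w = 7 − w.
f(z) = 1/(7 − w)^2 = (1/(7)^2) · (1 − w/(7))^{−2}.
By the binomial series (1−u)^{−2} = Σ_{n≥0} C(n+1, 1) u^n for |u|<1, with u = w/(7):
  c_n = C(n+1, 1) / (7)^(n+2).
  c_0 = 1/(7)^2 = 1/49.
  c_1 = 2/(7)^3 = 2/343.
  c_2 = 3/(7)^4 = 3/2401.
The series is valid for |w/d| < 1, i.e. |z − z₀| < |d|.
Radius of convergence: R = |3 − z₀| = |7| = 7 (distance from z₀ to the singularity z = 3).

c_0 = 1/49, c_1 = 2/343, c_2 = 3/2401; R = 7.


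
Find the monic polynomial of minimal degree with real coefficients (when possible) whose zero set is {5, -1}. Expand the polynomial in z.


The polynomial is p(z) = ∏_{α ∈ S} (z − α), where S = {5, -1}.
Expanding the product yields: p(z) = z^2 -4·z -5.
The resulting polynomial has degree 2 and real coefficients as required.

p(z) = z^2 -4·z -5.


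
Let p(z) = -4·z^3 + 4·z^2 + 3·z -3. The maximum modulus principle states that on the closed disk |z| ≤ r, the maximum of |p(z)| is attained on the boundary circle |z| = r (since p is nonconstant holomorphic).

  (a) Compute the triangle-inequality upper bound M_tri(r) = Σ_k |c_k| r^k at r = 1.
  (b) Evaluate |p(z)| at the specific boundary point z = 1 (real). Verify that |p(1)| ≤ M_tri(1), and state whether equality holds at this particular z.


Coefficients: c_0 = -3, c_1 = 3, c_2 = 4, c_3 = -4. Radius r = 1.
Part (a). Triangle bound: M_tri(r) = Σ_k |c_k| r^k
  = |-3|·1^0 + |3|·1^1 + |4|·1^2 + |-4|·1^3
  = 3 + 3 + 4 + 4 = 14.
This bounds M(r) := max_{|z|=r} |p(z)| from above; equality holds iff all terms c_k z^k can be made to align in phase at a single z on |z|=r.
Part (b). At z = 1 (real, on the circle |z| = r):
  p(1) = (-3)·1^0 + (3)·1^1 + (4)·1^2 + (-4)·1^3 = 0.
  |p(1)| = 0.
Check: |p(1)| = 0 ≤ 14 = M_tri(1). ✓ Equality does not hold at z = 1 (the coefficients have mixed signs, so the terms do not all align in phase there).

M_tri(1) = 14; |p(1)| = 0; equality at z=1: no.


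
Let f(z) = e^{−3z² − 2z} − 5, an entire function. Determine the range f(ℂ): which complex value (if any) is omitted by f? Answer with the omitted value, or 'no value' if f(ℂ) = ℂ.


Little Picard bounds the complement of f(ℂ) to at most one point.
The exponent g(z) = −3z² − 2z is a nonconstant polynomial, hence surjective onto ℂ. So e^{g(z)} takes every value in {e^w : w ∈ ℂ} = ℂ ∖ {0}. Adding -5 shifts the range to ℂ ∖ {-5}. f omits exactly -5.

Omitted value: -5.


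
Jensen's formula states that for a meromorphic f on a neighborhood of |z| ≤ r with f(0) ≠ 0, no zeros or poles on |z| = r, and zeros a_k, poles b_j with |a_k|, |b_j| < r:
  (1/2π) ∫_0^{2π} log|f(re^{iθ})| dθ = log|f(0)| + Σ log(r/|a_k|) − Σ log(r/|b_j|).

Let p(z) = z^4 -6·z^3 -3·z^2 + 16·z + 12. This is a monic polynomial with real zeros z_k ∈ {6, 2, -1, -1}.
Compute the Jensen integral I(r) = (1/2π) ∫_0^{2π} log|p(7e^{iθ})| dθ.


Zeros: -1, -1, 2, 6; r = 7.
Inside |z| < r: -1, -1, 2, 6. Outside (|z| ≥ r): ∅.
p(0) = 12, so log|p(0)| = log(12) = 2.4849.
Apply Jensen: I(r) = log|p(0)| + Σ_k log(r/|z_k|), summed over zeros inside |z| < r.
  log(r/|z_k|) for z_k = 6: log(7/6) = 0.1542
  log(r/|z_k|) for z_k = 2: log(7/2) = 1.2528
  log(r/|z_k|) for z_k = -1: log(7/1) = 1.9459
  log(r/|z_k|) for z_k = -1: log(7/1) = 1.9459
Sum over inside zeros: 5.2987.
I(r) = log|p(0)| + (inside sum) = 2.4849 + 5.2987 = 7.7836.
Closed form (all zeros inside, monic): I(r) = n·log(r) = 4·log(7) = 7.7836. ✓

I(r) ≈ 7.7836.


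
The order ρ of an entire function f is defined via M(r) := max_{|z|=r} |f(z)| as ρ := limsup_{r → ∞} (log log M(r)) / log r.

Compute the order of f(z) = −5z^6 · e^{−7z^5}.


M(r) = max_{|z|=r} |-5|·|z|^6·|e^{−7z^5}| = 5·r^6 · e^{7r^5} (the factors attain their maxima compatibly on |z|=r). Then log M(r) = log 5 + 6·log r + 7r^5, dominated by the last term, so log log M(r) ~ 5·log r. The polynomial factor -5z^6 contributes only a log r term and does not affect the order. ρ = 5.
Therefore ρ = 5.

Order ρ = 5.


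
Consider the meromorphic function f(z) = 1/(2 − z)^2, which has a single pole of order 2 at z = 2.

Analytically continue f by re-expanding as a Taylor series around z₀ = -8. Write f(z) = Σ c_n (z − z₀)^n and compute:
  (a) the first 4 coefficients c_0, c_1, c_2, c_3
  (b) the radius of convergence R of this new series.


Let w = z − z₀, so z = z₀ + w.
Then 2 − z = 2 − (z₀ + w) = (2 − z₀) − w = 10 − w.
f(z) = 1/(10 − w)^2 = (1/(10)^2) · (1 − w/(10))^{−2}.
By the binomial series (1−u)^{−2} = Σ_{n≥0} C(n+1, 1) u^n for |u|<1, with u = w/(10):
  c_n = C(n+1, 1) / (10)^(n+2).
  c_0 = 1/(10)^2 = 1/100.
  c_1 = 2/(10)^3 = 1/500.
  c_2 = 3/(10)^4 = 3/10000.
  c_3 = 4/(10)^5 = 1/25000.
The series is valid for |w/d| < 1, i.e. |z − z₀| < |d|.
Radius of convergence: R = |2 − z₀| = |10| = 10 (distance from z₀ to the singularity z = 2).

c_0 = 1/100, c_1 = 1/500, c_2 = 3/10000, c_3 = 1/25000; R = 10.


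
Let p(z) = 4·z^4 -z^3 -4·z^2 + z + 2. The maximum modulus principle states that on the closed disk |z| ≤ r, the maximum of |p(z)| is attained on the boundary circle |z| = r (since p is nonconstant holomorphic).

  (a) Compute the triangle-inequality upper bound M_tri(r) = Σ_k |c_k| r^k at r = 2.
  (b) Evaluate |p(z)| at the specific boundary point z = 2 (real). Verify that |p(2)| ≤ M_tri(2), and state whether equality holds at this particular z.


Coefficients: c_0 = 2, c_1 = 1, c_2 = -4, c_3 = -1, c_4 = 4. Radius r = 2.
Part (a). Triangle bound: M_tri(r) = Σ_k |c_k| r^k
  = |2|·2^0 + |1|·2^1 + |-4|·2^2 + |-1|·2^3 + |4|·2^4
  = 2 + 2 + 16 + 8 + 64 = 92.
This bounds M(r) := max_{|z|=r} |p(z)| from above; equality holds iff all terms c_k z^k can be made to align in phase at a single z on |z|=r.
Part (b). At z = 2 (real, on the circle |z| = r):
  p(2) = (2)·2^0 + (1)·2^1 + (-4)·2^2 + (-1)·2^3 + (4)·2^4 = 44.
  |p(2)| = 44.
Check: |p(2)| = 44 ≤ 92 = M_tri(2). ✓ Equality does not hold at z = 2 (the coefficients have mixed signs, so the terms do not all align in phase there).

M_tri(2) = 92; |p(2)| = 44; equality at z=2: no.


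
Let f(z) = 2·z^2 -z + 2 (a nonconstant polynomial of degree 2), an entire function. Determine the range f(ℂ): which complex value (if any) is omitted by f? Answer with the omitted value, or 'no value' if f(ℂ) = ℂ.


Little Picard bounds the complement of f(ℂ) to at most one point.
For every w ∈ ℂ, the equation p(z) − w = 0 is a nonconstant polynomial in z and hence has at least one root by the fundamental theorem of algebra. So p is surjective onto ℂ, omitting no value.

Omitted value: no value.


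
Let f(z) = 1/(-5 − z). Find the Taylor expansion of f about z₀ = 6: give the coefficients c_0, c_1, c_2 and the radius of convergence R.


Let w = z − z₀, so z = z₀ + w.
Then -5 − z = -5 − (z₀ + w) = (-5 − z₀) − w = -11 − w.
f(z) = 1/(-11 − w) = (1/(-11)) · 1/(1 − w/(-11)) = Σ_{n≥0} w^n / (-11)^(n+1).
So c_n = 1/(-11)^(n+1):
  c_0 = 1/(-11)^1 = -1/11.
  c_1 = 1/(-11)^2 = 1/121.
  c_2 = 1/(-11)^3 = -1/1331.
The series is valid for |w/d| < 1, i.e. |z − z₀| < |d|.
Radius of convergence: R = |-5 − z₀| = |-11| = 11 (distance from z₀ to the singularity z = -5).

c_0 = -1/11, c_1 = 1/121, c_2 = -1/1331; R = 11.


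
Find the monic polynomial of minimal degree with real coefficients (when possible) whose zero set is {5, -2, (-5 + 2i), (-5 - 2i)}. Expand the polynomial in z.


The polynomial is p(z) = ∏_{α ∈ S} (z − α), where S = {5, -2, (-5 + 2i), (-5 - 2i)}.
Expanding the product yields: p(z) = z^4 + 7·z^3 -11·z^2 -187·z -290.
Note conjugate pairs combine to real quadratics: (z − (-5+2i))(z − (-5−2i)) = z² + 10z + 29.
The resulting polynomial has degree 4 and real coefficients as required.

p(z) = z^4 + 7·z^3 -11·z^2 -187·z -290.


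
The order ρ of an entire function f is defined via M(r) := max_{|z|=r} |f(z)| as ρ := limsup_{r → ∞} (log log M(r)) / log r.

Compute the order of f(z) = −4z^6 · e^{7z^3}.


M(r) = max_{|z|=r} |-4|·|z|^6·|e^{7z^3}| = 4·r^6 · e^{7r^3} (the factors attain their maxima compatibly on |z|=r). Then log M(r) = log 4 + 6·log r + 7r^3, dominated by the last term, so log log M(r) ~ 3·log r. The polynomial factor -4z^6 contributes only a log r term and does not affect the order. ρ = 3.
Therefore ρ = 3.

Order ρ = 3.


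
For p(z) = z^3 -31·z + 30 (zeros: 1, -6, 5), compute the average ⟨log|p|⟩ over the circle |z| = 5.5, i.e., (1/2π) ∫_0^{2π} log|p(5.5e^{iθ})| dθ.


Zeros: -6, 1, 5; r = 5.5.
Inside |z| < r: 1, 5. Outside (|z| ≥ r): -6.
p(0) = 30, so log|p(0)| = log(30) = 3.4012.
Apply Jensen: I(r) = log|p(0)| + Σ_k log(r/|z_k|), summed over zeros inside |z| < r.
  log(r/|z_k|) for z_k = 1: log(5.5/1) = 1.7047
  log(r/|z_k|) for z_k = 5: log(5.5/5) = 0.0953
  Outside zeros (-6) contribute nothing to the Jensen sum.
Sum over inside zeros: 1.8001.
I(r) = log|p(0)| + (inside sum) = 3.4012 + 1.8001 = 5.2013.
Note: since some zeros are outside |z| ≤ r, the simplified n·log(r) form does NOT apply — only the inside zeros contribute.

I(r) ≈ 5.2013.
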